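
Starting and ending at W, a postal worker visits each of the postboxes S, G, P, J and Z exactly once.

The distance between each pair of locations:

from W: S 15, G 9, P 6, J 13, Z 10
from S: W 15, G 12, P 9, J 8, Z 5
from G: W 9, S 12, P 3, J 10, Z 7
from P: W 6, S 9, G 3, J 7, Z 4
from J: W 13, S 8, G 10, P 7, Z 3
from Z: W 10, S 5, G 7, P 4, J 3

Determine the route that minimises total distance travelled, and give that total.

W-S-G-P-J-Z-W: 15+12+3+7+3+10 = 50
W-S-G-P-Z-J-W: 15+12+3+4+3+13 = 50
W-S-G-J-P-Z-W: 15+12+10+7+4+10 = 58
W-S-G-J-Z-P-W: 15+12+10+3+4+6 = 50
W-S-G-Z-P-J-W: 15+12+7+4+7+13 = 58
W-S-G-Z-J-P-W: 15+12+7+3+7+6 = 50
W-S-P-G-J-Z-W: 15+9+3+10+3+10 = 50
W-S-P-G-Z-J-W: 15+9+3+7+3+13 = 50
W-S-P-J-G-Z-W: 15+9+7+10+7+10 = 58
W-S-P-J-Z-G-W: 15+9+7+3+7+9 = 50
W-S-P-Z-G-J-W: 15+9+4+7+10+13 = 58
W-S-P-Z-J-G-W: 15+9+4+3+10+9 = 50
W-S-J-G-P-Z-W: 15+8+10+3+4+10 = 50
W-S-J-G-Z-P-W: 15+8+10+7+4+6 = 50
… (46 more)
W-S-J-Z-G-P-W: 15+8+3+7+3+6 = 42  ← best
The minimum is 42.
One optimal route: W → S → J → Z → G → P → W (or its reverse).

42 — the shortest possible round trip.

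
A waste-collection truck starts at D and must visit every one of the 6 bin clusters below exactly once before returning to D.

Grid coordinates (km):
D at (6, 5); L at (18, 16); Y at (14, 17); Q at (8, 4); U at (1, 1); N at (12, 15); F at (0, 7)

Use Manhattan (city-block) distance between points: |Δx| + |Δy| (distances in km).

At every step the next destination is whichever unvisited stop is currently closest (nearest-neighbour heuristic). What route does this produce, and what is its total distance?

From D: distances to unvisited — Q=3, F=8, U=9, N=16, Y=20, L=23. Nearest is Q (3).
From Q: distances to unvisited — U=10, F=11, N=15, Y=19, L=22. Nearest is U (10).
From U: distances to unvisited — F=7, N=25, Y=29, L=32. Nearest is F (7).
From F: distances to unvisited — N=20, Y=24, L=27. Nearest is N (20).
From N: distances to unvisited — Y=4, L=7. Nearest is Y (4).
From Y: distances to unvisited — L=5. Nearest is L (5).
Return L→D: 23.
Total = 3 + 10 + 7 + 20 + 4 + 5 + 23 = 72.

Total distance 72 km via the nearest-neighbour route D → Q → U → F → N → Y → L → D.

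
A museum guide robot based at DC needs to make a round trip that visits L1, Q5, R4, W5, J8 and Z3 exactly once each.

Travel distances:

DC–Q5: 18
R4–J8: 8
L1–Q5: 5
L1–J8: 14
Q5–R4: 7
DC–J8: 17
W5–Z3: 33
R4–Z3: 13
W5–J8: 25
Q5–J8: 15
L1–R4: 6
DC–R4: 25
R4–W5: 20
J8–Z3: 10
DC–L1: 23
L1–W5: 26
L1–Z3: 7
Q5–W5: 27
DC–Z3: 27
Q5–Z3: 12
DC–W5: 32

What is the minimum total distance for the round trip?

With 6 stops there are 6!/2 = 360 distinct round trips (a route and its reverse cost the same).
DC-L1-Q5-R4-W5-J8-Z3-DC: 23+5+7+20+25+10+27 = 117
DC-L1-Q5-R4-W5-Z3-J8-DC: 23+5+7+20+33+10+17 = 115
DC-L1-Q5-R4-J8-W5-Z3-DC: 23+5+7+8+25+33+27 = 128
DC-L1-Q5-R4-J8-Z3-W5-DC: 23+5+7+8+10+33+32 = 118
DC-L1-Q5-R4-Z3-W5-J8-DC: 23+5+7+13+33+25+17 = 123
DC-L1-Q5-R4-Z3-J8-W5-DC: 23+5+7+13+10+25+32 = 115
DC-L1-Q5-W5-R4-J8-Z3-DC: 23+5+27+20+8+10+27 = 120
DC-L1-Q5-W5-R4-Z3-J8-DC: 23+5+27+20+13+10+17 = 115
… (352 more)
DC-W5-R4-Q5-L1-Z3-J8-DC: 32+20+7+5+7+10+17 = 98  ← best
The minimum is 98.
One optimal route: DC → W5 → R4 → Q5 → L1 → Z3 → J8 → DC (or its reverse).

98 — the shortest possible round trip.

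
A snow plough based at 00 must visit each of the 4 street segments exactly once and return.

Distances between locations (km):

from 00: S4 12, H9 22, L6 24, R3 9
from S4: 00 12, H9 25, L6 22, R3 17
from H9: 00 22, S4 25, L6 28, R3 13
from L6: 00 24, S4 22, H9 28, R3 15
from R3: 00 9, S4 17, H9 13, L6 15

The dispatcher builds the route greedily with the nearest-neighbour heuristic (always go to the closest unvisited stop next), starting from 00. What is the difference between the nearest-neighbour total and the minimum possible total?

00: R3=9, S4=12, H9=22, L6=24 ⇒ R3
R3: H9=13, L6=15, S4=17 ⇒ H9
H9: S4=25, L6=28 ⇒ S4
S4: L6=22 ⇒ L6
NN route 00 → R3 → H9 → S4 → L6 → 00 costs 93.
Optimal: 00 → S4 → L6 → H9 → R3 → 00 costs 84 (by enumerating all 12 distinct tours).
Excess = 93 − 84 = 9.

The nearest-neighbour route is 9 km longer than optimal.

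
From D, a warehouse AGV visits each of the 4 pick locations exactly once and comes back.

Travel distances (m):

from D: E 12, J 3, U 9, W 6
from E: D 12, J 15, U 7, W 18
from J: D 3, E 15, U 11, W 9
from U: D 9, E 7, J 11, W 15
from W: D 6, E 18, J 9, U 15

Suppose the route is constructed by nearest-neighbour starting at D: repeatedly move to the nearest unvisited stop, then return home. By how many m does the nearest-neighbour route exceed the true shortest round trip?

The nearest-neighbour route is 1 m longer than optimal.

From D: J=3, W=6, U=9, E=12 → choose J (3).
From J: W=9, U=11, E=15 → choose W (9).
From W: U=15, E=18 → choose U (15).
From U: E=7 → choose E (7).
NN route D → J → W → U → E → D costs 46.
Optimal: D → E → U → J → W → D costs 45 (by enumerating all 12 distinct tours).
Excess = 46 − 45 = 1.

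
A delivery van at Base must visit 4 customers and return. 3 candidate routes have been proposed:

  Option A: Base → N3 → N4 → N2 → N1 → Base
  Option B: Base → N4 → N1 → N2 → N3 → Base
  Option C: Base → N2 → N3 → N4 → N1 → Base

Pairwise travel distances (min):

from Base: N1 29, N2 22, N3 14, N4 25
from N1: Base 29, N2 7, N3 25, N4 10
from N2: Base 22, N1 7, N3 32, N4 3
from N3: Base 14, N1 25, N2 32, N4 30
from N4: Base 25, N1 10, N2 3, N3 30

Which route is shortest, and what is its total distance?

83 min — Option A is the shortest.

Option A: 14 + 30 + 3 + 7 + 29 = 83
Option B: 25 + 10 + 7 + 32 + 14 = 88
Option C: 22 + 32 + 30 + 10 + 29 = 123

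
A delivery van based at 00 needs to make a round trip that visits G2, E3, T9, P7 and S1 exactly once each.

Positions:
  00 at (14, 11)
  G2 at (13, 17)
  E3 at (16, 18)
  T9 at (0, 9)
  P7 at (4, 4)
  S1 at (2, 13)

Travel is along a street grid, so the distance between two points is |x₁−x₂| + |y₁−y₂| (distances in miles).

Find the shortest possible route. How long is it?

With 5 stops there are 5!/2 = 60 distinct round trips (a route and its reverse cost the same).
00-G2-E3-T9-P7-S1-00: 7+4+25+9+11+14 = 70
00-G2-E3-T9-S1-P7-00: 7+4+25+6+11+17 = 70
00-G2-E3-P7-T9-S1-00: 7+4+26+9+6+14 = 66
00-G2-E3-P7-S1-T9-00: 7+4+26+11+6+16 = 70
00-G2-E3-S1-T9-P7-00: 7+4+19+6+9+17 = 62
00-G2-E3-S1-P7-T9-00: 7+4+19+11+9+16 = 66
00-G2-T9-E3-P7-S1-00: 7+21+25+26+11+14 = 104
00-G2-T9-E3-S1-P7-00: 7+21+25+19+11+17 = 100
00-G2-T9-P7-E3-S1-00: 7+21+9+26+19+14 = 96
00-G2-T9-P7-S1-E3-00: 7+21+9+11+19+9 = 76
00-G2-T9-S1-E3-P7-00: 7+21+6+19+26+17 = 96
00-G2-T9-S1-P7-E3-00: 7+21+6+11+26+9 = 80
00-G2-P7-E3-T9-S1-00: 7+22+26+25+6+14 = 100
00-G2-P7-E3-S1-T9-00: 7+22+26+19+6+16 = 96
… (46 more)
00-E3-G2-S1-T9-P7-00: 9+4+15+6+9+17 = 60  ← best
The minimum is 60.
One optimal route: 00 → E3 → G2 → S1 → T9 → P7 → 00 (or its reverse).

Shortest round trip = 60 miles.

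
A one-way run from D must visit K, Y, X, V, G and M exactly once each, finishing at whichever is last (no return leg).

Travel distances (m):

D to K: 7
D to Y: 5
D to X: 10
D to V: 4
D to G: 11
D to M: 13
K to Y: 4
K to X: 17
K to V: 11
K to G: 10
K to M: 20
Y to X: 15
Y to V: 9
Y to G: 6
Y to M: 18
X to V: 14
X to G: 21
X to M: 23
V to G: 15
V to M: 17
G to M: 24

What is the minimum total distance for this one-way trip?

There are 6! = 720 possible orderings.
D→K→Y→X→V→G→M: 7+4+15+14+15+24 = 79
D→K→Y→X→V→M→G: 7+4+15+14+17+24 = 81
D→K→Y→X→G→V→M: 7+4+15+21+15+17 = 79
D→K→Y→X→G→M→V: 7+4+15+21+24+17 = 88
D→K→Y→X→M→V→G: 7+4+15+23+17+15 = 81
D→K→Y→X→M→G→V: 7+4+15+23+24+15 = 88
D→K→Y→V→X→G→M: 7+4+9+14+21+24 = 79
D→K→Y→V→X→M→G: 7+4+9+14+23+24 = 81
… (712 more)
D→K→Y→G→X→V→M: 7+4+6+21+14+17 = 69  ← best
The minimum is 69.
One shortest path: D → K → Y → G → X → V → M.

69 m — the minimum one-way total.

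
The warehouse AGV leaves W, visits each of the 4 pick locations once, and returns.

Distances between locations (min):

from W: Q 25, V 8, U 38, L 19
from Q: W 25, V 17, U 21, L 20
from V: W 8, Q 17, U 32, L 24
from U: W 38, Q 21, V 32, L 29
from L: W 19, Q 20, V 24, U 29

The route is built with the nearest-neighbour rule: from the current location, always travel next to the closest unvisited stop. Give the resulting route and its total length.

Total distance 112 min via the nearest-neighbour route W → V → Q → L → U → W.

W → [V:8 / L:19 / Q:25 / U:38] → V (8)
V → [Q:17 / L:24 / U:32] → Q (17)
Q → [L:20 / U:21] → L (20)
L → [U:29] → U (29)
Return U→W: 38.
Total = 8 + 17 + 20 + 29 + 38 = 112.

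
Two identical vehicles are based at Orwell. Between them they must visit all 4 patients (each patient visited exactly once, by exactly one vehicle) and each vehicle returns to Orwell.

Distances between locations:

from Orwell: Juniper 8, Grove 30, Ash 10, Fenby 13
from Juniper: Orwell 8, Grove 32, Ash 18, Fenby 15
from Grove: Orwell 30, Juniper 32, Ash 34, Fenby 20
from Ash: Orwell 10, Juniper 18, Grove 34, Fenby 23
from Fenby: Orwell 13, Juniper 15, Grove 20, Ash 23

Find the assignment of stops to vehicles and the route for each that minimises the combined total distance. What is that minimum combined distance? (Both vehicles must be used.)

93 — the smallest possible combined total.

There are 2^3 − 1 = 7 ways to divide the 4 stops into two non-empty groups. For each, the best each vehicle can do is its own shortest tour through its group:
  {Juniper} + {Grove, Ash, Fenby}: 16 + 77 = 93
  {Grove} + {Juniper, Ash, Fenby}: 60 + 56 = 116
  {Juniper, Grove} + {Ash, Fenby}: 70 + 46 = 116
  {Ash} + {Juniper, Grove, Fenby}: 20 + 73 = 93
  {Juniper, Ash} + {Grove, Fenby}: 36 + 63 = 99
  {Grove, Ash} + {Juniper, Fenby}: 74 + 36 = 110
  … (7 splits in total)
Best: vehicle 1 Orwell → Juniper → Orwell = 16; vehicle 2 Orwell → Ash → Grove → Fenby → Orwell = 77; combined 93.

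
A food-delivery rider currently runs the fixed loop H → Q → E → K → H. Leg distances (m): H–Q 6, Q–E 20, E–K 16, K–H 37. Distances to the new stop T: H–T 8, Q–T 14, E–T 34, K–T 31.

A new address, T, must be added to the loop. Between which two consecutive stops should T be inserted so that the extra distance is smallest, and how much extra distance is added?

Adding 2 m by placing T on the K–H leg.

Insertion cost between consecutive stops i–j is d(i,T) + d(T,j) − d(i,j):
  between H and Q: 8 + 14 − 6 = 16
  between Q and E: 14 + 34 − 20 = 28
  between E and K: 34 + 31 − 16 = 49
  between K and H: 31 + 8 − 37 = 2
Cheapest insertion is between K and H, adding 2.
New total = 79 + 2 = 81.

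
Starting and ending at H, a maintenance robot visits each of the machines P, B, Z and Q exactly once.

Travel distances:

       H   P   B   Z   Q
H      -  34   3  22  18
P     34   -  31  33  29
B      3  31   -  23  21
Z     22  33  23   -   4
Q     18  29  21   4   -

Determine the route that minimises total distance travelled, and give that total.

There are 12 distinct closed tours to check (reversals are equivalent).
H-P-B-Z-Q-H: 34+31+23+4+18 = 110
H-P-B-Q-Z-H: 34+31+21+4+22 = 112
H-P-Z-B-Q-H: 34+33+23+21+18 = 129
H-P-Z-Q-B-H: 34+33+4+21+3 = 95
H-P-Q-B-Z-H: 34+29+21+23+22 = 129
H-P-Q-Z-B-H: 34+29+4+23+3 = 93
H-B-P-Z-Q-H: 3+31+33+4+18 = 89
H-B-P-Q-Z-H: 3+31+29+4+22 = 89
H-B-Z-P-Q-H: 3+23+33+29+18 = 106
H-B-Q-P-Z-H: 3+21+29+33+22 = 108
H-Z-P-B-Q-H: 22+33+31+21+18 = 125
H-Z-B-P-Q-H: 22+23+31+29+18 = 123
The minimum is 89.
One optimal route: H → B → P → Z → Q → H (or its reverse).

89 — the shortest possible round trip.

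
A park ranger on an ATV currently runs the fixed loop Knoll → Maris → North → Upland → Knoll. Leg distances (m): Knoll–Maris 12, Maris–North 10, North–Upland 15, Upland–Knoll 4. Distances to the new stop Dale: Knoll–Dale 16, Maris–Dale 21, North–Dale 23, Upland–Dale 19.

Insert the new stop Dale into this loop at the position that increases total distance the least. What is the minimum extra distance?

Insertion cost between consecutive stops i–j is d(i,Dale) + d(Dale,j) − d(i,j):
  between Knoll and Maris: 16 + 21 − 12 = 25
  between Maris and North: 21 + 23 − 10 = 34
  between North and Upland: 23 + 19 − 15 = 27
  between Upland and Knoll: 19 + 16 − 4 = 31
Cheapest insertion is between Knoll and Maris, adding 25.
New total = 41 + 25 = 66.

+25 m — insert Dale between Knoll and Maris.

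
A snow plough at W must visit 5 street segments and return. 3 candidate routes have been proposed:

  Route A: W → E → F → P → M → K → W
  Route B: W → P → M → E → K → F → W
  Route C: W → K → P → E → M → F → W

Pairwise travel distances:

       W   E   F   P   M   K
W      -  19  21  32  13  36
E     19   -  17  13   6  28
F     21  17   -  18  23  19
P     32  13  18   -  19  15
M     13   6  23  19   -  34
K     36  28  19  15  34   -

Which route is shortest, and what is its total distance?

114 — Route C is the shortest.

Route A: 19 + 17 + 18 + 19 + 34 + 36 = 143
Route B: 32 + 19 + 6 + 28 + 19 + 21 = 125
Route C: 36 + 15 + 13 + 6 + 23 + 21 = 114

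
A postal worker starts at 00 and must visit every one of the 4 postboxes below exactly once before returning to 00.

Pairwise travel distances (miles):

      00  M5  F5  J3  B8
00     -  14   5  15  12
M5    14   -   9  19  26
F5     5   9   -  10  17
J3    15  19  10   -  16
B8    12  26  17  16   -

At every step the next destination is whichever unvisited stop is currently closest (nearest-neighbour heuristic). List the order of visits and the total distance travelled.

61 miles along 00 → F5 → M5 → J3 → B8 → 00.

00 → [F5:5 / B8:12 / M5:14 / J3:15] → F5 (5)
F5 → [M5:9 / J3:10 / B8:17] → M5 (9)
M5 → [J3:19 / B8:26] → J3 (19)
J3 → [B8:16] → B8 (16)
Return B8→00: 12.
Total = 5 + 9 + 19 + 16 + 12 = 61.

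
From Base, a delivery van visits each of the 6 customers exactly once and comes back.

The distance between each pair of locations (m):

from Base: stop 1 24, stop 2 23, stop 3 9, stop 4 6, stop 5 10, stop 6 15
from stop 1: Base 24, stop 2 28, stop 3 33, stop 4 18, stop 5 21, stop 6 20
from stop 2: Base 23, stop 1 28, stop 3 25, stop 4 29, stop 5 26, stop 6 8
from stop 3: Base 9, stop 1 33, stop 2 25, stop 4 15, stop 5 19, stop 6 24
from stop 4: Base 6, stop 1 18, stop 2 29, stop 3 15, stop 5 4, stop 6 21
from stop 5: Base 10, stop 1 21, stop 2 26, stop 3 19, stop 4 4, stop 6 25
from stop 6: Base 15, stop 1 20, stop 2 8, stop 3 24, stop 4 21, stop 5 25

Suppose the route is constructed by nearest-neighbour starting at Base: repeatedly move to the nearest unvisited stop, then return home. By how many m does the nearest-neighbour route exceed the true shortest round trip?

Excess over optimum: 20 m.

From Base: stop 4=6, stop 3=9, stop 5=10, stop 6=15, stop 2=23, stop 1=24 → choose stop 4 (6).
From stop 4: stop 5=4, stop 3=15, stop 1=18, stop 6=21, stop 2=29 → choose stop 5 (4).
From stop 5: stop 3=19, stop 1=21, stop 6=25, stop 2=26 → choose stop 3 (19).
From stop 3: stop 6=24, stop 2=25, stop 1=33 → choose stop 6 (24).
From stop 6: stop 2=8, stop 1=20 → choose stop 2 (8).
From stop 2: stop 1=28 → choose stop 1 (28).
NN route Base → stop 4 → stop 5 → stop 3 → stop 6 → stop 2 → stop 1 → Base costs 113.
Optimal: Base → stop 3 → stop 2 → stop 6 → stop 1 → stop 5 → stop 4 → Base costs 93 (by enumerating all 360 distinct tours).
Excess = 113 − 93 = 20.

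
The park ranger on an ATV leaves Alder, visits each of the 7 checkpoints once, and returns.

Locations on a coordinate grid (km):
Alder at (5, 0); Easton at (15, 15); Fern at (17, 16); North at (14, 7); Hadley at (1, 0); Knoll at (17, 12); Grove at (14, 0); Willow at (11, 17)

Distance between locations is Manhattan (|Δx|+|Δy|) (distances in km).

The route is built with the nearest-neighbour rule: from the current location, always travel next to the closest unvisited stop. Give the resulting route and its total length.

Nearest-neighbour total = 68 km; route Alder → Hadley → Grove → North → Knoll → Fern → Easton → Willow → Alder.

From Alder: distances to unvisited — Hadley=4, Grove=9, North=16, Willow=23, Knoll=24, Easton=25, Fern=28. Nearest is Hadley (4).
From Hadley: distances to unvisited — Grove=13, North=20, Willow=27, Knoll=28, Easton=29, Fern=32. Nearest is Grove (13).
From Grove: distances to unvisited — North=7, Knoll=15, Easton=16, Fern=19, Willow=20. Nearest is North (7).
From North: distances to unvisited — Knoll=8, Easton=9, Fern=12, Willow=13. Nearest is Knoll (8).
From Knoll: distances to unvisited — Fern=4, Easton=5, Willow=11. Nearest is Fern (4).
From Fern: distances to unvisited — Easton=3, Willow=7. Nearest is Easton (3).
From Easton: distances to unvisited — Willow=6. Nearest is Willow (6).
Return Willow→Alder: 23.
Total = 4 + 13 + 7 + 8 + 4 + 3 + 6 + 23 = 68.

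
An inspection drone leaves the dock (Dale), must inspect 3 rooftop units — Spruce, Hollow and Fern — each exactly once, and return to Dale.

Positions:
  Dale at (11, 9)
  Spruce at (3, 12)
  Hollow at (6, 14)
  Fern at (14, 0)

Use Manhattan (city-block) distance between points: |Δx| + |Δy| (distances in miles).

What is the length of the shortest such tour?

With 3 stops there are 3!/2 = 3 distinct round trips (a route and its reverse cost the same).
Dale→Spruce→Hollow→Fern→Dale: 11+5+22+12 = 50
Dale→Spruce→Fern→Hollow→Dale: 11+23+22+10 = 66
Dale→Hollow→Spruce→Fern→Dale: 10+5+23+12 = 50
The minimum is 50.
One optimal route: Dale → Spruce → Hollow → Fern → Dale (or its reverse).

Shortest round trip = 50 miles.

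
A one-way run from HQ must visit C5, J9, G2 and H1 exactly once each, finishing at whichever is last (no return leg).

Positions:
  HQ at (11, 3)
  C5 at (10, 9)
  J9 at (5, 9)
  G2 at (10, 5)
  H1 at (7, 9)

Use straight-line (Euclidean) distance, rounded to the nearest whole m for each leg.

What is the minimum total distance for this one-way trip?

Minimum one-way distance = 11 m.

There are 4! = 24 possible orderings.
HQ → C5 → J9 → G2 → H1: 6+5+6+5 = 22
HQ → C5 → J9 → H1 → G2: 6+5+2+5 = 18
HQ → C5 → G2 → J9 → H1: 6+4+6+2 = 18
HQ → C5 → G2 → H1 → J9: 6+4+5+2 = 17
HQ → C5 → H1 → J9 → G2: 6+3+2+6 = 17
HQ → C5 → H1 → G2 → J9: 6+3+5+6 = 20
HQ → J9 → C5 → G2 → H1: 8+5+4+5 = 22
HQ → J9 → C5 → H1 → G2: 8+5+3+5 = 21
HQ → J9 → G2 → C5 → H1: 8+6+4+3 = 21
HQ → J9 → G2 → H1 → C5: 8+6+5+3 = 22
HQ → J9 → H1 → C5 → G2: 8+2+3+4 = 17
HQ → J9 → H1 → G2 → C5: 8+2+5+4 = 19
HQ → G2 → C5 → J9 → H1: 2+4+5+2 = 13
HQ → G2 → C5 → H1 → J9: 2+4+3+2 = 11
… (10 more)
The minimum is 11.
One shortest path: HQ → G2 → C5 → H1 → J9.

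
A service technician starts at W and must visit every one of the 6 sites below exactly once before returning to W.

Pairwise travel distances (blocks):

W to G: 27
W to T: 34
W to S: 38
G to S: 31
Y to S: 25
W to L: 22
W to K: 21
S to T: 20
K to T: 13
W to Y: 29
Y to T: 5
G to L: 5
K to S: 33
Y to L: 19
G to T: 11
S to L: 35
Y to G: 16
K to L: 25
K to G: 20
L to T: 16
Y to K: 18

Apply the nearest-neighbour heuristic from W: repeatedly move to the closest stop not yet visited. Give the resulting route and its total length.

From W: distances to unvisited — K=21, L=22, G=27, Y=29, T=34, S=38. Nearest is K (21).
From K: distances to unvisited — T=13, Y=18, G=20, L=25, S=33. Nearest is T (13).
From T: distances to unvisited — Y=5, G=11, L=16, S=20. Nearest is Y (5).
From Y: distances to unvisited — G=16, L=19, S=25. Nearest is G (16).
From G: distances to unvisited — L=5, S=31. Nearest is L (5).
From L: distances to unvisited — S=35. Nearest is S (35).
Return S→W: 38.
Total = 21 + 13 + 5 + 16 + 5 + 35 + 38 = 133.

Total distance 133 blocks via the nearest-neighbour route W → K → T → Y → G → L → S → W.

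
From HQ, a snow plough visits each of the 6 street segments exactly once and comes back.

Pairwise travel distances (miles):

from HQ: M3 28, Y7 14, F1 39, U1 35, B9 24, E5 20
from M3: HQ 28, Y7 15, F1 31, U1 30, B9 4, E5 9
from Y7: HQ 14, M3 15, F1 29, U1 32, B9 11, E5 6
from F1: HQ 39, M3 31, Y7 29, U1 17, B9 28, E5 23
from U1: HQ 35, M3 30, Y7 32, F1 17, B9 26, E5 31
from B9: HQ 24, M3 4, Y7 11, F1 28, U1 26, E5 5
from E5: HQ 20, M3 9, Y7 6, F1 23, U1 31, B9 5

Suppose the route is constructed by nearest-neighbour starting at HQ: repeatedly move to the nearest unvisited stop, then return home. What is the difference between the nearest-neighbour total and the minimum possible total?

Excess over optimum: 3 miles.

HQ: Y7=14, E5=20, B9=24, M3=28, U1=35, F1=39 ⇒ Y7
Y7: E5=6, B9=11, M3=15, F1=29, U1=32 ⇒ E5
E5: B9=5, M3=9, F1=23, U1=31 ⇒ B9
B9: M3=4, U1=26, F1=28 ⇒ M3
M3: U1=30, F1=31 ⇒ U1
U1: F1=17 ⇒ F1
NN route HQ → Y7 → E5 → B9 → M3 → U1 → F1 → HQ costs 115.
Optimal: HQ → Y7 → E5 → B9 → M3 → F1 → U1 → HQ costs 112 (by enumerating all 360 distinct tours).
Excess = 115 − 112 = 3.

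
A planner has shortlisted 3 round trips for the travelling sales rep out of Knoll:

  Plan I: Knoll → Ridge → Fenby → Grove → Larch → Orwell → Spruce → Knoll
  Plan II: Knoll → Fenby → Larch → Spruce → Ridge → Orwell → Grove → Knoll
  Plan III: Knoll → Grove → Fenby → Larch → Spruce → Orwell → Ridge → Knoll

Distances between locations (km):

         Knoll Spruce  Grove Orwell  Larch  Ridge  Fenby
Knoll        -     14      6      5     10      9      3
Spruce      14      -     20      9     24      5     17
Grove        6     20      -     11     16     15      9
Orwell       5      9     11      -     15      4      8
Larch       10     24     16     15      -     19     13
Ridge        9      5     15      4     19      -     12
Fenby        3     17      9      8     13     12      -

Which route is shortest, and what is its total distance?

Plan I: 9 + 12 + 9 + 16 + 15 + 9 + 14 = 84
Plan II: 3 + 13 + 24 + 5 + 4 + 11 + 6 = 66
Plan III: 6 + 9 + 13 + 24 + 9 + 4 + 9 = 74

66 km — Plan II is the shortest.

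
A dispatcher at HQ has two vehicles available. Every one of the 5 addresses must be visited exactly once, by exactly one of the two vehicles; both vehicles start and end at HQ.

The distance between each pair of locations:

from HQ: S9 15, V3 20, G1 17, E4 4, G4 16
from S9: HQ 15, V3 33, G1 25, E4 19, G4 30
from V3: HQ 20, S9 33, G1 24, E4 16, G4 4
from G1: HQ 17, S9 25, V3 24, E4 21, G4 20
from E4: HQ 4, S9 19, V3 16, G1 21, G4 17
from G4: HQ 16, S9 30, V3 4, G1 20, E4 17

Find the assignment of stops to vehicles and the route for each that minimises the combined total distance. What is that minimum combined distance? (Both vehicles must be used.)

Try each way of splitting the stops between the two vehicles (each non-empty) and, for each split, find the best tour for each vehicle:
  {S9} + {V3, G1, E4, G4}: 30 + 61 = 91
  {V3} + {S9, G1, E4, G4}: 40 + 81 = 121
  {S9, V3} + {G1, E4, G4}: 68 + 58 = 126
  {G1} + {S9, V3, E4, G4}: 34 + 69 = 103
  {S9, G1} + {V3, E4, G4}: 57 + 40 = 97
  {V3, G1} + {S9, E4, G4}: 61 + 66 = 127
  … (15 splits in total)
Best: vehicle 1 HQ → S9 → HQ = 30; vehicle 2 HQ → G1 → G4 → V3 → E4 → HQ = 61; combined 91.

Minimum combined distance: 91.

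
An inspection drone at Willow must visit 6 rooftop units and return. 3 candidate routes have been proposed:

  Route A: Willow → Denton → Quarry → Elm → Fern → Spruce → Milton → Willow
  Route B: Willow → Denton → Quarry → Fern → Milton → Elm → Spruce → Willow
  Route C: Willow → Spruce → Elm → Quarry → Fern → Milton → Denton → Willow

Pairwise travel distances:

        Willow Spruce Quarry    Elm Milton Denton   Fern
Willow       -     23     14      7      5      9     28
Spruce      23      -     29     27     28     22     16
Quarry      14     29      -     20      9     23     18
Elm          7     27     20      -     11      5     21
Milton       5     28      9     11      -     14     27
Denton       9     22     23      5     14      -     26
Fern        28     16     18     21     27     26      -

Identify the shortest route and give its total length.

Shortest is Route A, total 122.

Route A: 9 + 23 + 20 + 21 + 16 + 28 + 5 = 122
Route B: 9 + 23 + 18 + 27 + 11 + 27 + 23 = 138
Route C: 23 + 27 + 20 + 18 + 27 + 14 + 9 = 138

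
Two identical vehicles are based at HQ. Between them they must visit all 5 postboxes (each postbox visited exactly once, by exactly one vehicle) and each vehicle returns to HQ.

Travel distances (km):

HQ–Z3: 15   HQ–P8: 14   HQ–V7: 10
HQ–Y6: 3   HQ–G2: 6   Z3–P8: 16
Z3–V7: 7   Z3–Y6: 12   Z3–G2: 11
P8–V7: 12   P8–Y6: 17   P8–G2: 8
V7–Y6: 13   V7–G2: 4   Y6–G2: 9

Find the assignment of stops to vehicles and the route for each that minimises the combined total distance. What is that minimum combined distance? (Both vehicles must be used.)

53 km — the smallest possible combined total.

There are 2^4 − 1 = 15 ways to divide the 5 stops into two non-empty groups. For each, the best each vehicle can do is its own shortest tour through its group:
  {Z3} + {P8, V7, Y6, G2}: 30 + 42 = 72
  {P8} + {Z3, V7, Y6, G2}: 28 + 32 = 60
  {Z3, P8} + {V7, Y6, G2}: 45 + 26 = 71
  {V7} + {Z3, P8, Y6, G2}: 20 + 45 = 65
  {Z3, V7} + {P8, Y6, G2}: 32 + 34 = 66
  {P8, V7} + {Z3, Y6, G2}: 36 + 32 = 68
  … (15 splits in total)
  {Y6} + {Z3, P8, V7, G2}: 6 + 47 = 53  ← best
Best: vehicle 1 HQ → Y6 → HQ = 6; vehicle 2 HQ → P8 → Z3 → V7 → G2 → HQ = 47; combined 53.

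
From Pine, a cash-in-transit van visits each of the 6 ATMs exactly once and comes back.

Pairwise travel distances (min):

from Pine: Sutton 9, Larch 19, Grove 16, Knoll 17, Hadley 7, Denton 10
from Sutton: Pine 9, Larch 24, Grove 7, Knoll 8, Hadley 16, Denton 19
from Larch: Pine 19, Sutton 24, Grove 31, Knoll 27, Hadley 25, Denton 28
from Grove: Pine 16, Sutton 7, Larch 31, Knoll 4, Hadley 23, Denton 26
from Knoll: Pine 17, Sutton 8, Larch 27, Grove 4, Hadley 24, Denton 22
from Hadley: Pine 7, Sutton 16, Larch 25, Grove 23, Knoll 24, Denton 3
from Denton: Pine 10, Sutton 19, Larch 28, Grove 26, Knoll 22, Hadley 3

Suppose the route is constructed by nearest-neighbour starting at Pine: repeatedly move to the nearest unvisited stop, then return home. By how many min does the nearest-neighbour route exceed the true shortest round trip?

Excess over optimum: 1 min.

Pine: Hadley=7, Sutton=9, Denton=10, Grove=16, Knoll=17, Larch=19 ⇒ Hadley
Hadley: Denton=3, Sutton=16, Grove=23, Knoll=24, Larch=25 ⇒ Denton
Denton: Sutton=19, Knoll=22, Grove=26, Larch=28 ⇒ Sutton
Sutton: Grove=7, Knoll=8, Larch=24 ⇒ Grove
Grove: Knoll=4, Larch=31 ⇒ Knoll
Knoll: Larch=27 ⇒ Larch
NN route Pine → Hadley → Denton → Sutton → Grove → Knoll → Larch → Pine costs 86.
Optimal: Pine → Sutton → Grove → Knoll → Larch → Hadley → Denton → Pine costs 85 (by enumerating all 360 distinct tours).
Excess = 86 − 85 = 1.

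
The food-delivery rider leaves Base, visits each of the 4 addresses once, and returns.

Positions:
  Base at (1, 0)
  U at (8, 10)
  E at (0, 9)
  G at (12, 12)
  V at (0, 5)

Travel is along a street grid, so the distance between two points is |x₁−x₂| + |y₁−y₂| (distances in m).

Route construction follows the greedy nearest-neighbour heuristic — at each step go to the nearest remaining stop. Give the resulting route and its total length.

From Base: distances to unvisited — V=6, E=10, U=17, G=23. Nearest is V (6).
From V: distances to unvisited — E=4, U=13, G=19. Nearest is E (4).
From E: distances to unvisited — U=9, G=15. Nearest is U (9).
From U: distances to unvisited — G=6. Nearest is G (6).
Return G→Base: 23.
Total = 6 + 4 + 9 + 6 + 23 = 48.

Nearest-neighbour total = 48 m; route Base → V → E → U → G → Base.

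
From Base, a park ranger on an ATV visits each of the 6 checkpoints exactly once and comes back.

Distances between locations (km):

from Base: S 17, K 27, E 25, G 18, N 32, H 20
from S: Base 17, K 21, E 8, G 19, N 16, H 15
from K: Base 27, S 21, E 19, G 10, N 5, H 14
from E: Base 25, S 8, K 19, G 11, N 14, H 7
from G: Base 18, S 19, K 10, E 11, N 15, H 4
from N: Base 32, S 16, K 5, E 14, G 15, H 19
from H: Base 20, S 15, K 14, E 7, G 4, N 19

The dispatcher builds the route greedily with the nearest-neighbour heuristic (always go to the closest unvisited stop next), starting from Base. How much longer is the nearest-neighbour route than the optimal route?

Base: S=17, G=18, H=20, E=25, K=27, N=32 ⇒ S
S: E=8, H=15, N=16, G=19, K=21 ⇒ E
E: H=7, G=11, N=14, K=19 ⇒ H
H: G=4, K=14, N=19 ⇒ G
G: K=10, N=15 ⇒ K
K: N=5 ⇒ N
NN route Base → S → E → H → G → K → N → Base costs 83.
Optimal: Base → S → E → N → K → G → H → Base costs 78 (by enumerating all 360 distinct tours).
Excess = 83 − 78 = 5.

5 km longer than the optimal tour.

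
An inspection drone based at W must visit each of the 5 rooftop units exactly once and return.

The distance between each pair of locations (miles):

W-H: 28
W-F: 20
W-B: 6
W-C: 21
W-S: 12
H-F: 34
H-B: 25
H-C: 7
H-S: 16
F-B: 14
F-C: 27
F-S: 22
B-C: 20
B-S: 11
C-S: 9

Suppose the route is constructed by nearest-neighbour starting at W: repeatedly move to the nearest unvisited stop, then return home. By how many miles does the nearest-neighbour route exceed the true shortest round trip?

From W: B=6, S=12, F=20, C=21, H=28 → choose B (6).
From B: S=11, F=14, C=20, H=25 → choose S (11).
From S: C=9, H=16, F=22 → choose C (9).
From C: H=7, F=27 → choose H (7).
From H: F=34 → choose F (34).
NN route W → B → S → C → H → F → W costs 87.
Optimal: W → B → F → H → C → S → W costs 82 (by enumerating all 60 distinct tours).
Excess = 87 − 82 = 5.

Excess over optimum: 5 miles.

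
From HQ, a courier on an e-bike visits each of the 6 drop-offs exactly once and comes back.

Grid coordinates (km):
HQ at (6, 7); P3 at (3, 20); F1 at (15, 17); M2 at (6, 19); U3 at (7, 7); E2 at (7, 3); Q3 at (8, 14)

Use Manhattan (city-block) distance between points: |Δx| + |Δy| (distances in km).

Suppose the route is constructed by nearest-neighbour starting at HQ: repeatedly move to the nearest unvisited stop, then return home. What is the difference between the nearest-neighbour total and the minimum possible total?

4 km longer than the optimal tour.

From HQ: U3=1, E2=5, Q3=9, M2=12, P3=16, F1=19 → choose U3 (1).
From U3: E2=4, Q3=8, M2=13, P3=17, F1=18 → choose E2 (4).
From E2: Q3=12, M2=17, P3=21, F1=22 → choose Q3 (12).
From Q3: M2=7, F1=10, P3=11 → choose M2 (7).
From M2: P3=4, F1=11 → choose P3 (4).
From P3: F1=15 → choose F1 (15).
NN route HQ → U3 → E2 → Q3 → M2 → P3 → F1 → HQ costs 62.
Optimal: HQ → P3 → M2 → F1 → Q3 → U3 → E2 → HQ costs 58 (by enumerating all 360 distinct tours).
Excess = 62 − 58 = 4.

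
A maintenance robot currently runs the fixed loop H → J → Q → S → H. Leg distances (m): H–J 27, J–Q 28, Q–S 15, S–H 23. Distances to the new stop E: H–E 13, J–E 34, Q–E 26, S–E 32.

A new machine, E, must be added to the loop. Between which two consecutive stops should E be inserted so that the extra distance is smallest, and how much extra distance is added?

Insertion cost between consecutive stops i–j is d(i,E) + d(E,j) − d(i,j):
  between H and J: 13 + 34 − 27 = 20
  between J and Q: 34 + 26 − 28 = 32
  between Q and S: 26 + 32 − 15 = 43
  between S and H: 32 + 13 − 23 = 22
Cheapest insertion is between H and J, adding 20.
New total = 93 + 20 = 113.

Minimum extra distance: 20 m, inserting E between H and J.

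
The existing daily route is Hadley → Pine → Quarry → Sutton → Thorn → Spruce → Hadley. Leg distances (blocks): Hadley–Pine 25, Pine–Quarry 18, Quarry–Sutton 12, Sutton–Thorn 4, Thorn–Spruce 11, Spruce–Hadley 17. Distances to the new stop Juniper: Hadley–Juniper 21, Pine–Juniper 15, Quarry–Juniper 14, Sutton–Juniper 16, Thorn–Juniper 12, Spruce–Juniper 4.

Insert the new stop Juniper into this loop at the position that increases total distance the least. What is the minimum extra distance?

Minimum extra distance: 5 blocks, inserting Juniper between Thorn and Spruce.

Insertion cost between consecutive stops i–j is d(i,Juniper) + d(Juniper,j) − d(i,j):
  between Hadley and Pine: 21 + 15 − 25 = 11
  between Pine and Quarry: 15 + 14 − 18 = 11
  between Quarry and Sutton: 14 + 16 − 12 = 18
  between Sutton and Thorn: 16 + 12 − 4 = 24
  between Thorn and Spruce: 12 + 4 − 11 = 5
  between Spruce and Hadley: 4 + 21 − 17 = 8
Cheapest insertion is between Thorn and Spruce, adding 5.
New total = 87 + 5 = 92.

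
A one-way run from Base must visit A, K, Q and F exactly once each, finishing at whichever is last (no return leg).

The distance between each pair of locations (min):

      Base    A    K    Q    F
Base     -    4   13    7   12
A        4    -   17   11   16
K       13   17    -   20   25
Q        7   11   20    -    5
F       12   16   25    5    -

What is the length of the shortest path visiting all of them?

There are 4! = 24 possible orderings.
Base→A→K→Q→F: 4+17+20+5 = 46
Base→A→K→F→Q: 4+17+25+5 = 51
Base→A→Q→K→F: 4+11+20+25 = 60
Base→A→Q→F→K: 4+11+5+25 = 45
Base→A→F→K→Q: 4+16+25+20 = 65
Base→A→F→Q→K: 4+16+5+20 = 45
Base→K→A→Q→F: 13+17+11+5 = 46
Base→K→A→F→Q: 13+17+16+5 = 51
Base→K→Q→A→F: 13+20+11+16 = 60
Base→K→Q→F→A: 13+20+5+16 = 54
Base→K→F→A→Q: 13+25+16+11 = 65
Base→K→F→Q→A: 13+25+5+11 = 54
Base→Q→A→K→F: 7+11+17+25 = 60
Base→Q→A→F→K: 7+11+16+25 = 59
… (10 more)
The minimum is 45.
One shortest path: Base → A → Q → F → K.

Shortest open route: 45 min.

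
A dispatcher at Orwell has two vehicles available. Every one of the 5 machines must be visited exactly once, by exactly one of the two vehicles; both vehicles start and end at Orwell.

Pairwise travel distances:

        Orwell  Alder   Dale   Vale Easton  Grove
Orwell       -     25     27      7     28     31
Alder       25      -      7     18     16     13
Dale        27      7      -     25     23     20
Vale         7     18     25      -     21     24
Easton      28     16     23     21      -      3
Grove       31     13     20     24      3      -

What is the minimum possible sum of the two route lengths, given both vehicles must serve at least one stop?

Check every non-empty split of the stops between the two vehicles; for each half take its own optimal tour:
  {Alder} + {Dale, Vale, Easton, Grove}: 50 + 78 = 128
  {Dale} + {Alder, Vale, Easton, Grove}: 54 + 69 = 123
  {Alder, Dale} + {Vale, Easton, Grove}: 59 + 62 = 121
  {Vale} + {Alder, Dale, Easton, Grove}: 14 + 78 = 92
  {Alder, Vale} + {Dale, Easton, Grove}: 50 + 78 = 128
  {Dale, Vale} + {Alder, Easton, Grove}: 59 + 69 = 128
  … (15 splits in total)
Best: vehicle 1 Orwell → Vale → Orwell = 14; vehicle 2 Orwell → Dale → Alder → Grove → Easton → Orwell = 78; combined 92.

92 — the smallest possible combined total.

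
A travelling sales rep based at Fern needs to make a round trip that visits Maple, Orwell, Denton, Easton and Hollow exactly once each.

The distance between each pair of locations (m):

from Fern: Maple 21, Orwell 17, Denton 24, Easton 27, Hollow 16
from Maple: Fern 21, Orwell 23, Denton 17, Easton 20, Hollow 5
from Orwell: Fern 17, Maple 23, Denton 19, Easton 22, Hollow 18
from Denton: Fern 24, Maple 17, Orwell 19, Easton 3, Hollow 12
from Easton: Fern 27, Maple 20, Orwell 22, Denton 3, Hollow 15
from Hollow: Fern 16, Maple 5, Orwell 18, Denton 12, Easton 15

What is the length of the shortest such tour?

With 5 stops there are 5!/2 = 60 distinct round trips (a route and its reverse cost the same).
Fern-Maple-Orwell-Denton-Easton-Hollow-Fern: 21+23+19+3+15+16 = 97
Fern-Maple-Orwell-Denton-Hollow-Easton-Fern: 21+23+19+12+15+27 = 117
Fern-Maple-Orwell-Easton-Denton-Hollow-Fern: 21+23+22+3+12+16 = 97
Fern-Maple-Orwell-Easton-Hollow-Denton-Fern: 21+23+22+15+12+24 = 117
Fern-Maple-Orwell-Hollow-Denton-Easton-Fern: 21+23+18+12+3+27 = 104
Fern-Maple-Orwell-Hollow-Easton-Denton-Fern: 21+23+18+15+3+24 = 104
Fern-Maple-Denton-Orwell-Easton-Hollow-Fern: 21+17+19+22+15+16 = 110
Fern-Maple-Denton-Orwell-Hollow-Easton-Fern: 21+17+19+18+15+27 = 117
Fern-Maple-Denton-Easton-Orwell-Hollow-Fern: 21+17+3+22+18+16 = 97
Fern-Maple-Denton-Easton-Hollow-Orwell-Fern: 21+17+3+15+18+17 = 91
Fern-Maple-Denton-Hollow-Orwell-Easton-Fern: 21+17+12+18+22+27 = 117
Fern-Maple-Denton-Hollow-Easton-Orwell-Fern: 21+17+12+15+22+17 = 104
Fern-Maple-Easton-Orwell-Denton-Hollow-Fern: 21+20+22+19+12+16 = 110
Fern-Maple-Easton-Orwell-Hollow-Denton-Fern: 21+20+22+18+12+24 = 117
… (46 more)
Fern-Maple-Hollow-Denton-Easton-Orwell-Fern: 21+5+12+3+22+17 = 80  ← best
The minimum is 80.
One optimal route: Fern → Maple → Hollow → Denton → Easton → Orwell → Fern (or its reverse).

80 m — the shortest possible round trip.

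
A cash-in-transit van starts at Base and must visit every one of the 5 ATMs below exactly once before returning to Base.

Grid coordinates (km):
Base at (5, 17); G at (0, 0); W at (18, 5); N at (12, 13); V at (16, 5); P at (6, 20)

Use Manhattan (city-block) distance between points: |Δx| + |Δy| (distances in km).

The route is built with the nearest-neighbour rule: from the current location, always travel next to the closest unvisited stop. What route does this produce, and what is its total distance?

76 km along Base → P → N → V → W → G → Base.

At Base the remaining stops are P 4, N 11, G 22, V 23, W 25; go to P.
At P the remaining stops are N 13, V 25, G 26, W 27; go to N.
At N the remaining stops are V 12, W 14, G 25; go to V.
At V the remaining stops are W 2, G 21; go to W.
At W the remaining stops are G 23; go to G.
Return G→Base: 22.
Total = 4 + 13 + 12 + 2 + 23 + 22 = 76.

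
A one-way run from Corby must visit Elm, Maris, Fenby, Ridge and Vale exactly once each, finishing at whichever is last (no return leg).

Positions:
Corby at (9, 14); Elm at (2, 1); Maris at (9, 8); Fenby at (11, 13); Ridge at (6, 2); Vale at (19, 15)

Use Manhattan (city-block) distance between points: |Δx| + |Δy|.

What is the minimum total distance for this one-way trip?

There are 5! = 120 possible orderings.
Corby - Elm - Maris - Fenby - Ridge - Vale: 20+14+7+16+26 = 83
Corby - Elm - Maris - Fenby - Vale - Ridge: 20+14+7+10+26 = 77
Corby - Elm - Maris - Ridge - Fenby - Vale: 20+14+9+16+10 = 69
Corby - Elm - Maris - Ridge - Vale - Fenby: 20+14+9+26+10 = 79
Corby - Elm - Maris - Vale - Fenby - Ridge: 20+14+17+10+16 = 77
Corby - Elm - Maris - Vale - Ridge - Fenby: 20+14+17+26+16 = 93
Corby - Elm - Fenby - Maris - Ridge - Vale: 20+21+7+9+26 = 83
Corby - Elm - Fenby - Maris - Vale - Ridge: 20+21+7+17+26 = 91
Corby - Elm - Fenby - Ridge - Maris - Vale: 20+21+16+9+17 = 83
Corby - Elm - Fenby - Ridge - Vale - Maris: 20+21+16+26+17 = 100
Corby - Elm - Fenby - Vale - Maris - Ridge: 20+21+10+17+9 = 77
Corby - Elm - Fenby - Vale - Ridge - Maris: 20+21+10+26+9 = 86
Corby - Elm - Ridge - Maris - Fenby - Vale: 20+5+9+7+10 = 51
Corby - Elm - Ridge - Maris - Vale - Fenby: 20+5+9+17+10 = 61
… (106 more)
Corby - Vale - Fenby - Maris - Ridge - Elm: 11+10+7+9+5 = 42  ← best
The minimum is 42.
One shortest path: Corby → Vale → Fenby → Maris → Ridge → Elm.

Minimum one-way distance = 42.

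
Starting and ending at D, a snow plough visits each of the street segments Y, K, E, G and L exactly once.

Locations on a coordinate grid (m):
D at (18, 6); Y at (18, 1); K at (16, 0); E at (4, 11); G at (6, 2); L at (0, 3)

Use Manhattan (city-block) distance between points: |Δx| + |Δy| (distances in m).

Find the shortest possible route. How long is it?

Shortest round trip = 58 m.

D-Y-K-E-G-L-D: 5+3+23+11+7+21 = 70
D-Y-K-E-L-G-D: 5+3+23+12+7+16 = 66
D-Y-K-G-E-L-D: 5+3+12+11+12+21 = 64
D-Y-K-G-L-E-D: 5+3+12+7+12+19 = 58
D-Y-K-L-E-G-D: 5+3+19+12+11+16 = 66
D-Y-K-L-G-E-D: 5+3+19+7+11+19 = 64
D-Y-E-K-G-L-D: 5+24+23+12+7+21 = 92
D-Y-E-K-L-G-D: 5+24+23+19+7+16 = 94
D-Y-E-G-K-L-D: 5+24+11+12+19+21 = 92
D-Y-E-G-L-K-D: 5+24+11+7+19+8 = 74
D-Y-E-L-K-G-D: 5+24+12+19+12+16 = 88
D-Y-E-L-G-K-D: 5+24+12+7+12+8 = 68
D-Y-G-K-E-L-D: 5+13+12+23+12+21 = 86
D-Y-G-K-L-E-D: 5+13+12+19+12+19 = 80
… (46 more)
The minimum is 58.
One optimal route: D → Y → K → G → L → E → D (or its reverse).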